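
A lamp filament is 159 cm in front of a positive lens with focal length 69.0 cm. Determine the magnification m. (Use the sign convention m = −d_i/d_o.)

m = -0.767

1/d_i = 1/f − 1/d_o = 1/(69.00) − 1/(159) = 0.008203, so d_i = 121.9 cm.
m = −d_i/d_o = −(121.9)/(159) = -0.767.
The image is real, inverted and reduced, on the far side of the lens.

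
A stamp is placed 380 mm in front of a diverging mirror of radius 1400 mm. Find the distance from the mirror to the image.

246 mm

f = R/2 = 1400/2 = 700.0 mm; for a diverging mirror, f = -700.0 mm.
Mirror equation: 1/d_i = 1/f − 1/d_o = 1/(-700.0) − 1/(380) = -0.001429 − 0.002632 = -0.004060, so d_i = -246 mm.
The image is virtual, upright and reduced, behind the mirror.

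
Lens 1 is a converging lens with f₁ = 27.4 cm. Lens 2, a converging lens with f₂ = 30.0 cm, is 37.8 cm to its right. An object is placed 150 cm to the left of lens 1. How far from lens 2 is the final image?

Lens 1: 1/d_i1 = 1/f₁ − 1/d_o1 = 1/(27.4) − 1/(150) = 0.02983, so d_i1 = 33.52 cm.
The intermediate image is 33.52 cm to the right of lens 1, which is 37.8 − (33.52) = 4.280 cm to the left of lens 2, so d_o2 = +4.280 cm.
Lens 2: 1/d_i2 = 1/f₂ − 1/d_o2 = 1/(30.0) − 1/(4.280) = -0.2003, so d_i2 = -4.99 cm.
The final image is virtual, 4.99 cm to the left of lens 2 (overall magnification ≈ -0.26).

4.99 cm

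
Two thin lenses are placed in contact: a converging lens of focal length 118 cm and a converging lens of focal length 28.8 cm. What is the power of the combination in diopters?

P₁ = 1/f₁ = 1/(1.18 m) = +0.8475 D; P₂ = 1/f₂ = 1/(0.288 m) = +3.472 D.
For thin lenses in contact, P = P₁ + P₂ = (+0.8475) + (+3.472) = +4.32 D.

P = +4.32 D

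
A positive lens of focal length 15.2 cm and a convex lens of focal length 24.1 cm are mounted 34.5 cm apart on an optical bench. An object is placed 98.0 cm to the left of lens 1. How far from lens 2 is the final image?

52.4 cm

Lens 1: 1/d_i1 = 1/f₁ − 1/d_o1 = 1/(15.2) − 1/(98.0) = 0.05559, so d_i1 = 17.99 cm.
The intermediate image is 17.99 cm to the right of lens 1, which is 34.5 − (17.99) = 16.51 cm to the left of lens 2, so d_o2 = +16.51 cm.
Lens 2: 1/d_i2 = 1/f₂ − 1/d_o2 = 1/(24.1) − 1/(16.51) = -0.01908, so d_i2 = -52.4 cm.
The final image is virtual, 52.4 cm to the left of lens 2 (overall magnification ≈ -0.58).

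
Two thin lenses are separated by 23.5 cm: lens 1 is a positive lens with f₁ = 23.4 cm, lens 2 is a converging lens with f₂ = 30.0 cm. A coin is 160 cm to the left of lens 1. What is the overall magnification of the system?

m = -0.152

Lens 1: 1/d_i1 = 1/(23.4) − 1/(160) = 0.03649, so d_i1 = 27.41 cm; m₁ = −d_i1/d_o1 = -0.1713.
d_o2 = 23.5 − (27.41) = -3.910 cm (virtual object).
Lens 2: 1/d_i2 = 1/(30.0) − 1/(-3.910) = 0.2891, so d_i2 = 3.459 cm; m₂ = −d_i2/d_o2 = +0.8847.
m = m₁·m₂ = (-0.1713)(+0.8847) = -0.152.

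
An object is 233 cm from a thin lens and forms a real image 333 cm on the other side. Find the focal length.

f = 137 cm (converging)

Real image ⇒ d_i = +333 cm.
1/f = 1/d_o + 1/d_i = 1/(233) + 1/(333) = 0.007295, so f = 137 cm.
Since f is positive, the thin lens is converging.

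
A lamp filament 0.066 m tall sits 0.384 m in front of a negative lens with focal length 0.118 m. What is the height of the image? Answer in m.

0.0155 m

For a negative lens, f = -0.118 m.
1/d_i = 1/f − 1/d_o = 1/(-0.1180) − 1/(0.384) = -11.08, so d_i = -0.09026 m.
m = −d_i/d_o = +0.2351.
|h_i| = |m|·h_o = 0.2351 × 0.066 = 0.0155 m. The image is virtual, upright and reduced, on the same side as the object.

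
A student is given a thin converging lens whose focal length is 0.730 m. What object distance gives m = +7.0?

m = −d_i/d_o ⇒ d_i = −m·d_o.
1/f = 1/d_o + 1/d_i = 1/d_o − 1/(m·d_o) = (1 − 1/m)/d_o, so d_o = f(1 − 1/m) = (0.7300)(1 − 1/(+7.0)) = 0.626 m.

0.626 m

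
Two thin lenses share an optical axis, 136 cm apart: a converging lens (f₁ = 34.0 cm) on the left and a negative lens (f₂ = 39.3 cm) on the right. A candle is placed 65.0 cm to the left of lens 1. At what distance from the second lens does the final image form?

24.5 cm

Lens 1: 1/d_i1 = 1/f₁ − 1/d_o1 = 1/(34.0) − 1/(65.0) = 0.01403, so d_i1 = 71.29 cm.
The intermediate image is 71.29 cm to the right of lens 1, which is 136 − (71.29) = 64.71 cm to the left of lens 2, so d_o2 = +64.71 cm.
Lens 2 is diverging, so f₂ = −39.3 cm.
Lens 2: 1/d_i2 = 1/f₂ − 1/d_o2 = 1/(-39.3) − 1/(64.71) = -0.04090, so d_i2 = -24.5 cm.
The final image is virtual, 24.5 cm to the left of lens 2 (overall magnification ≈ -0.41).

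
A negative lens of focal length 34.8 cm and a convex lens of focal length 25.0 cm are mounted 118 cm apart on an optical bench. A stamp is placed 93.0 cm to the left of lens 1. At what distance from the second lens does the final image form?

30.3 cm

Lens 1 is diverging, so f₁ = −34.8 cm.
Lens 1: 1/d_i1 = 1/f₁ − 1/d_o1 = 1/(-34.8) − 1/(93.0) = -0.03949, so d_i1 = -25.32 cm.
The intermediate image is 25.32 cm to the left of lens 1 (virtual), which is 118 − (-25.32) = 143.3 cm to the left of lens 2, so d_o2 = +143.3 cm.
Lens 2: 1/d_i2 = 1/f₂ − 1/d_o2 = 1/(25.0) − 1/(143.3) = 0.03302, so d_i2 = 30.3 cm.
The final image is real, 30.3 cm to the right of lens 2 (overall magnification ≈ -0.058).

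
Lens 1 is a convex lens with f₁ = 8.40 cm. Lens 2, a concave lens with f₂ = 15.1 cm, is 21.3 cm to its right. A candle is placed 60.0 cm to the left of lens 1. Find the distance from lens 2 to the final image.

Lens 1: 1/d_i1 = 1/f₁ − 1/d_o1 = 1/(8.40) − 1/(60.0) = 0.1024, so d_i1 = 9.767 cm.
The intermediate image is 9.767 cm to the right of lens 1, which is 21.3 − (9.767) = 11.53 cm to the left of lens 2, so d_o2 = +11.53 cm.
Lens 2 is diverging, so f₂ = −15.1 cm.
Lens 2: 1/d_i2 = 1/f₂ − 1/d_o2 = 1/(-15.1) − 1/(11.53) = -0.1530, so d_i2 = -6.54 cm.
The final image is virtual, 6.54 cm to the left of lens 2 (overall magnification ≈ -0.092).

6.54 cm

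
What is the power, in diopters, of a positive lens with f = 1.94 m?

P = 1/f = 1/(1.94 m) = +0.515 D.

P = +0.515 D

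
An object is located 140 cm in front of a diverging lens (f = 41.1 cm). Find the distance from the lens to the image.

31.8 cm

For a diverging lens, f = -41.1 cm.
Lens equation: 1/q = 1/f − 1/p = 1/(-41.10) − 1/(140) = -0.02433 − 0.007143 = -0.03147, so q = -31.8 cm.
The image is virtual, upright and reduced, on the same side as the object.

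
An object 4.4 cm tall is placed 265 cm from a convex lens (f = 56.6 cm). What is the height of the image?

1.20 cm

1/d_i = 1/f − 1/d_o = 1/(56.60) − 1/(265) = 0.01389, so d_i = 71.97 cm.
m = −d_i/d_o = -0.2716.
|h_i| = |m|·h_o = 0.2716 × 4.4 = 1.20 cm. The image is real, inverted and reduced, on the far side of the lens.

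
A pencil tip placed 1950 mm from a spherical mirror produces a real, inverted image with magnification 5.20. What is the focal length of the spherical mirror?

f = 1640 mm (concave)

m = −d_i/d_o ⇒ d_i = −m·d_o = −(-5.20)·(1950) = 10140 mm.
1/f = 1/d_o + 1/d_i = 1/(1950) + 1/(10140) = 0.0006114, so f = 1640 mm.
Since f is positive, the spherical mirror is concave.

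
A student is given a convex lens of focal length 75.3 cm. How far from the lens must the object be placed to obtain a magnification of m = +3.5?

m = −d_i/d_o ⇒ d_i = −m·d_o.
1/f = 1/d_o + 1/d_i = 1/d_o − 1/(m·d_o) = (1 − 1/m)/d_o, so d_o = f(1 − 1/m) = (75.30)(1 − 1/(+3.5)) = 53.8 cm.

53.8 cm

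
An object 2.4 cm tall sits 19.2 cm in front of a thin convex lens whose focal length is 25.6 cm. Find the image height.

1/d_i = 1/f − 1/d_o = 1/(25.60) − 1/(19.2) = -0.01302, so d_i = -76.80 cm.
m = −d_i/d_o = +4.000.
|h_i| = |m|·h_o = 4.000 × 2.4 = 9.60 cm. The image is virtual, upright and enlarged, on the same side as the object.

9.60 cm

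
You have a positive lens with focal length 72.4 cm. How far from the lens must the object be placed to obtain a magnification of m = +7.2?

m = −d_i/d_o ⇒ d_i = −m·d_o.
1/f = 1/d_o + 1/d_i = 1/d_o − 1/(m·d_o) = (1 − 1/m)/d_o, so d_o = f(1 − 1/m) = (72.40)(1 − 1/(+7.2)) = 62.3 cm.

62.3 cm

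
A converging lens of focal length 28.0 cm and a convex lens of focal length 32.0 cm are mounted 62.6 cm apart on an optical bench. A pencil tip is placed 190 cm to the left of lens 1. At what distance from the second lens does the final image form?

Lens 1: 1/d_i1 = 1/f₁ − 1/d_o1 = 1/(28.0) − 1/(190) = 0.03045, so d_i1 = 32.84 cm.
The intermediate image is 32.84 cm to the right of lens 1, which is 62.6 − (32.84) = 29.76 cm to the left of lens 2, so d_o2 = +29.76 cm.
Lens 2: 1/d_i2 = 1/f₂ − 1/d_o2 = 1/(32.0) − 1/(29.76) = -0.002352, so d_i2 = -425 cm.
The final image is virtual, 425 cm to the left of lens 2 (overall magnification ≈ -2.5).

425 cm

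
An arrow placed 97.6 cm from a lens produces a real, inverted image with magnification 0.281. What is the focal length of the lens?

m = −d_i/d_o ⇒ d_i = −m·d_o = −(-0.281)·(97.6) = 27.43 cm.
1/f = 1/d_o + 1/d_i = 1/(97.6) + 1/(27.43) = 0.04670, so f = 21.4 cm.
Since f is positive, the lens is converging.

f = 21.4 cm (converging)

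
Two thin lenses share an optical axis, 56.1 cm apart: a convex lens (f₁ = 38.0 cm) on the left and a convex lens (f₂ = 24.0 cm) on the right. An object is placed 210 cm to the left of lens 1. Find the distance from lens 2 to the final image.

Lens 1: 1/d_i1 = 1/f₁ − 1/d_o1 = 1/(38.0) − 1/(210) = 0.02155, so d_i1 = 46.40 cm.
The intermediate image is 46.40 cm to the right of lens 1, which is 56.1 − (46.40) = 9.700 cm to the left of lens 2, so d_o2 = +9.700 cm.
Lens 2: 1/d_i2 = 1/f₂ − 1/d_o2 = 1/(24.0) − 1/(9.700) = -0.06143, so d_i2 = -16.3 cm.
The final image is virtual, 16.3 cm to the left of lens 2 (overall magnification ≈ -0.37).

16.3 cm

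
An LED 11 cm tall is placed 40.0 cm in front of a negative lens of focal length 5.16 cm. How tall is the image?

For a negative lens, f = -5.16 cm.
1/d_i = 1/f − 1/d_o = 1/(-5.160) − 1/(40.0) = -0.2188, so d_i = -4.570 cm.
m = −d_i/d_o = +0.1143.
|h_i| = |m|·h_o = 0.1143 × 11 = 1.26 cm. The image is virtual, upright and reduced, on the same side as the object.

1.26 cm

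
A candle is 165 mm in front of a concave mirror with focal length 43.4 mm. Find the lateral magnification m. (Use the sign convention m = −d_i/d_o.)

1/d_i = 1/f − 1/d_o = 1/(43.40) − 1/(165) = 0.01698, so d_i = 58.89 mm.
m = −d_i/d_o = −(58.89)/(165) = -0.357.
The image is real, inverted and reduced, in front of the mirror.

m = -0.357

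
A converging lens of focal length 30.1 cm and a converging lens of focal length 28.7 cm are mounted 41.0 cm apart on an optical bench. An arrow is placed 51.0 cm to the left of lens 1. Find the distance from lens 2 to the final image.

Lens 1: 1/d_i1 = 1/f₁ − 1/d_o1 = 1/(30.1) − 1/(51.0) = 0.01361, so d_i1 = 73.45 cm.
The intermediate image is 73.45 cm to the right of lens 1, which lies 32.45 cm to the right of lens 2 — a virtual object — so d_o2 = −32.45 cm.
Lens 2: 1/d_i2 = 1/f₂ − 1/d_o2 = 1/(28.7) − 1/(-32.45) = 0.06566, so d_i2 = 15.2 cm.
The final image is real, 15.2 cm to the right of lens 2 (overall magnification ≈ -0.68).

15.2 cm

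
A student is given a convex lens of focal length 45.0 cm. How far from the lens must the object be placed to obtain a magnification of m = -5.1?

53.8 cm

m = −d_i/d_o ⇒ d_i = −m·d_o.
1/f = 1/d_o + 1/d_i = 1/d_o − 1/(m·d_o) = (1 − 1/m)/d_o, so d_o = f(1 − 1/m) = (45.00)(1 − 1/(-5.1)) = 53.8 cm.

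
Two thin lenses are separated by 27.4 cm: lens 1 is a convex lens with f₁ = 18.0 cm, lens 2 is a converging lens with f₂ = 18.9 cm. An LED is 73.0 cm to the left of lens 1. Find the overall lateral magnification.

m = -0.402

Lens 1: 1/d_i1 = 1/(18.0) − 1/(73.0) = 0.04186, so d_i1 = 23.89 cm; m₁ = −d_i1/d_o1 = -0.3273.
d_o2 = 27.4 − (23.89) = 3.510 cm.
Lens 2: 1/d_i2 = 1/(18.9) − 1/(3.510) = -0.2320, so d_i2 = -4.311 cm; m₂ = −d_i2/d_o2 = +1.228.
m = m₁·m₂ = (-0.3273)(+1.228) = -0.402.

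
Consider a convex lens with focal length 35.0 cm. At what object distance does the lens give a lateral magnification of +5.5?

m = −d_i/d_o ⇒ d_i = −m·d_o.
1/f = 1/d_o + 1/d_i = 1/d_o − 1/(m·d_o) = (1 − 1/m)/d_o, so d_o = f(1 − 1/m) = (35.00)(1 − 1/(+5.5)) = 28.6 cm.

28.6 cm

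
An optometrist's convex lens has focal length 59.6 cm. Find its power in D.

P = +1.68 D

f = 59.6 cm = 0.596 m.
P = 1/f = 1/(0.596 m) = +1.68 D.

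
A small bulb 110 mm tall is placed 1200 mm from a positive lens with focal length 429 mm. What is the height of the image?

1/d_i = 1/f − 1/d_o = 1/(429.0) − 1/(1200) = 0.001498, so d_i = 667.7 mm.
m = −d_i/d_o = -0.5564.
|h_i| = |m|·h_o = 0.5564 × 110 = 61.2 mm. The image is real, inverted and reduced, on the far side of the lens.

61.2 mm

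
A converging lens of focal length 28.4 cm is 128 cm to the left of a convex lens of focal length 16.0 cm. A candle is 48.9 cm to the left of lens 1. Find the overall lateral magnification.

m = +0.501

Lens 1: 1/d_i1 = 1/(28.4) − 1/(48.9) = 0.01476, so d_i1 = 67.74 cm; m₁ = −d_i1/d_o1 = -1.385.
d_o2 = 128 − (67.74) = 60.26 cm.
Lens 2: 1/d_i2 = 1/(16.0) − 1/(60.26) = 0.04591, so d_i2 = 21.78 cm; m₂ = −d_i2/d_o2 = -0.3615.
m = m₁·m₂ = (-1.385)(-0.3615) = +0.501.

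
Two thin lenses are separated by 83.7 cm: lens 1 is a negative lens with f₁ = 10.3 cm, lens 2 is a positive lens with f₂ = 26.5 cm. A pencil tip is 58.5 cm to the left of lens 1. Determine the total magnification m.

f₁ = −10.3 cm (diverging).
Lens 1: 1/d_i1 = 1/(-10.3) − 1/(58.5) = -0.1142, so d_i1 = -8.758 cm; m₁ = −d_i1/d_o1 = +0.1497.
d_o2 = 83.7 − (-8.758) = 92.46 cm.
Lens 2: 1/d_i2 = 1/(26.5) − 1/(92.46) = 0.02692, so d_i2 = 37.15 cm; m₂ = −d_i2/d_o2 = -0.4018.
m = m₁·m₂ = (+0.1497)(-0.4018) = -0.0601.

m = -0.0601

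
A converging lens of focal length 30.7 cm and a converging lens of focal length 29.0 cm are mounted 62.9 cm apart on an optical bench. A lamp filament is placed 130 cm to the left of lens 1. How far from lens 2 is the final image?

105 cm

Lens 1: 1/d_i1 = 1/f₁ − 1/d_o1 = 1/(30.7) − 1/(130) = 0.02488, so d_i1 = 40.19 cm.
The intermediate image is 40.19 cm to the right of lens 1, which is 62.9 − (40.19) = 22.71 cm to the left of lens 2, so d_o2 = +22.71 cm.
Lens 2: 1/d_i2 = 1/f₂ − 1/d_o2 = 1/(29.0) − 1/(22.71) = -0.009551, so d_i2 = -105 cm.
The final image is virtual, 105 cm to the left of lens 2 (overall magnification ≈ -1.4).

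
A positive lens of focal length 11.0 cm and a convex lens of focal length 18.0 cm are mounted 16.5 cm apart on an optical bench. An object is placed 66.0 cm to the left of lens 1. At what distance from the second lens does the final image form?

Lens 1: 1/d_i1 = 1/f₁ − 1/d_o1 = 1/(11.0) − 1/(66.0) = 0.07576, so d_i1 = 13.20 cm.
The intermediate image is 13.20 cm to the right of lens 1, which is 16.5 − (13.20) = 3.300 cm to the left of lens 2, so d_o2 = +3.300 cm.
Lens 2: 1/d_i2 = 1/f₂ − 1/d_o2 = 1/(18.0) − 1/(3.300) = -0.2475, so d_i2 = -4.04 cm.
The final image is virtual, 4.04 cm to the left of lens 2 (overall magnification ≈ -0.24).

4.04 cm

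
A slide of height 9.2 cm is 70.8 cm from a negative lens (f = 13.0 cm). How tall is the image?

For a negative lens, f = -13.0 cm.
1/d_i = 1/f − 1/d_o = 1/(-13.00) − 1/(70.8) = -0.09105, so d_i = -10.98 cm.
m = −d_i/d_o = +0.1551.
|h_i| = |m|·h_o = 0.1551 × 9.2 = 1.43 cm. The image is virtual, upright and reduced, on the same side as the object.

1.43 cm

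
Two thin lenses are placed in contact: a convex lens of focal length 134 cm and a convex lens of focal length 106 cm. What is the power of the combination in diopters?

P = +1.69 D

P₁ = 1/f₁ = 1/(1.34 m) = +0.7463 D; P₂ = 1/f₂ = 1/(1.06 m) = +0.9434 D.
For thin lenses in contact, P = P₁ + P₂ = (+0.7463) + (+0.9434) = +1.69 D.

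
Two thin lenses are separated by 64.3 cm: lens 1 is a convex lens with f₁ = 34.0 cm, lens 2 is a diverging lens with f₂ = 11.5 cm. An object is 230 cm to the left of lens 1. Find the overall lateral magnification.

Lens 1: 1/d_i1 = 1/(34.0) − 1/(230) = 0.02506, so d_i1 = 39.90 cm; m₁ = −d_i1/d_o1 = -0.1735.
d_o2 = 64.3 − (39.90) = 24.40 cm.
f₂ = −11.5 cm (diverging).
Lens 2: 1/d_i2 = 1/(-11.5) − 1/(24.40) = -0.1279, so d_i2 = -7.816 cm; m₂ = −d_i2/d_o2 = +0.3203.
m = m₁·m₂ = (-0.1735)(+0.3203) = -0.0556.

m = -0.0556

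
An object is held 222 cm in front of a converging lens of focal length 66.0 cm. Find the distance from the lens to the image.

Lens equation: 1/v = 1/f − 1/u = 1/(66.00) − 1/(222) = 0.01515 − 0.004505 = 0.01065, so v = 93.9 cm.
The image is real, inverted and reduced, on the far side of the lens.

93.9 cm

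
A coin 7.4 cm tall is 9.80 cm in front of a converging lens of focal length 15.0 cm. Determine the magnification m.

1/d_i = 1/f − 1/d_o = 1/(15.00) − 1/(9.80) = -0.03537, so d_i = -28.27 cm.
m = −d_i/d_o = −(-28.27)/(9.80) = +2.88.
The image is virtual, upright and enlarged, on the same side as the object.

m = +2.88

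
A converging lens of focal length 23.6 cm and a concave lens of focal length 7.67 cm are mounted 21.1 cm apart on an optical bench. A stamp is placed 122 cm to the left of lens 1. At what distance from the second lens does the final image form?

Lens 1: 1/d_i1 = 1/f₁ − 1/d_o1 = 1/(23.6) − 1/(122) = 0.03418, so d_i1 = 29.26 cm.
The intermediate image is 29.26 cm to the right of lens 1, which lies 8.160 cm to the right of lens 2 — a virtual object — so d_o2 = −8.160 cm.
Lens 2 is diverging, so f₂ = −7.67 cm.
Lens 2: 1/d_i2 = 1/f₂ − 1/d_o2 = 1/(-7.67) − 1/(-8.160) = -0.007829, so d_i2 = -128 cm.
The final image is virtual, 128 cm to the left of lens 2 (overall magnification ≈ 3.8).

128 cm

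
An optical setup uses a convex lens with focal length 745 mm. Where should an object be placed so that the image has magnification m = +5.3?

604 mm

m = −d_i/d_o ⇒ d_i = −m·d_o.
1/f = 1/d_o + 1/d_i = 1/d_o − 1/(m·d_o) = (1 − 1/m)/d_o, so d_o = f(1 − 1/m) = (745.0)(1 − 1/(+5.3)) = 604 mm.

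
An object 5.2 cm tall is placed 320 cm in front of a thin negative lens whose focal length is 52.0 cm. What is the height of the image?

0.727 cm

For a negative lens, f = -52.0 cm.
1/d_i = 1/f − 1/d_o = 1/(-52.00) − 1/(320) = -0.02236, so d_i = -44.73 cm.
m = −d_i/d_o = +0.1398.
|h_i| = |m|·h_o = 0.1398 × 5.2 = 0.727 cm. The image is virtual, upright and reduced, on the same side as the object.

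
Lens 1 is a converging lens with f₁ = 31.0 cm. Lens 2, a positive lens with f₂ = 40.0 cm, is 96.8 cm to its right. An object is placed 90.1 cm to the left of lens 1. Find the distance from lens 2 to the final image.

Lens 1: 1/d_i1 = 1/f₁ − 1/d_o1 = 1/(31.0) − 1/(90.1) = 0.02116, so d_i1 = 47.26 cm.
The intermediate image is 47.26 cm to the right of lens 1, which is 96.8 − (47.26) = 49.54 cm to the left of lens 2, so d_o2 = +49.54 cm.
Lens 2: 1/d_i2 = 1/f₂ − 1/d_o2 = 1/(40.0) − 1/(49.54) = 0.004814, so d_i2 = 208 cm.
The final image is real, 208 cm to the right of lens 2 (overall magnification ≈ 2.2).

208 cm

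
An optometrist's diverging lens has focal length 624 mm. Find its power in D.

P = -1.60 D

For a diverging lens, f = −624 mm.
f = -62.4 cm = -0.624 m.
P = 1/f = 1/(-0.624 m) = -1.60 D.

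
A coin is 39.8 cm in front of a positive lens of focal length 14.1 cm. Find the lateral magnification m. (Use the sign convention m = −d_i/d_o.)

1/d_i = 1/f − 1/d_o = 1/(14.10) − 1/(39.8) = 0.04580, so d_i = 21.84 cm.
m = −d_i/d_o = −(21.84)/(39.8) = -0.549.
The image is real, inverted and reduced, on the far side of the lens.

m = -0.549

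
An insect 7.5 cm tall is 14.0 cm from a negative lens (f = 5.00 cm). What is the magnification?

m = +0.263

For a negative lens, f = -5.00 cm.
1/d_i = 1/f − 1/d_o = 1/(-5.000) − 1/(14.0) = -0.2714, so d_i = -3.684 cm.
m = −d_i/d_o = −(-3.684)/(14.0) = +0.263.
The image is virtual, upright and reduced, on the same side as the object.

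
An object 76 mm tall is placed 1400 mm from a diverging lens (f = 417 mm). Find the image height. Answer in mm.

17.4 mm

For a diverging lens, f = -417 mm.
1/d_i = 1/f − 1/d_o = 1/(-417.0) − 1/(1400) = -0.003112, so d_i = -321.3 mm.
m = −d_i/d_o = +0.2295.
|h_i| = |m|·h_o = 0.2295 × 76 = 17.4 mm. The image is virtual, upright and reduced, on the same side as the object.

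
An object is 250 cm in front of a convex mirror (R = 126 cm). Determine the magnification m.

m = +0.201

f = R/2 = 126/2 = 63.00 cm; for a convex mirror, f = -63.00 cm.
1/d_i = 1/f − 1/d_o = 1/(-63.00) − 1/(250) = -0.01987, so d_i = -50.32 cm.
m = −d_i/d_o = −(-50.32)/(250) = +0.201.
The image is virtual, upright and reduced, behind the mirror.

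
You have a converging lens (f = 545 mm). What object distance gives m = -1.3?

m = −d_i/d_o ⇒ d_i = −m·d_o.
1/f = 1/d_o + 1/d_i = 1/d_o − 1/(m·d_o) = (1 − 1/m)/d_o, so d_o = f(1 − 1/m) = (545.0)(1 − 1/(-1.3)) = 964 mm.

964 mm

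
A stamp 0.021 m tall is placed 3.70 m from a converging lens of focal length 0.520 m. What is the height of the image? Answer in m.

0.00343 m

1/d_i = 1/f − 1/d_o = 1/(0.5200) − 1/(3.70) = 1.653, so d_i = 0.6050 m.
m = −d_i/d_o = -0.1635.
|h_i| = |m|·h_o = 0.1635 × 0.021 = 0.00343 m. The image is real, inverted and reduced, on the far side of the lens.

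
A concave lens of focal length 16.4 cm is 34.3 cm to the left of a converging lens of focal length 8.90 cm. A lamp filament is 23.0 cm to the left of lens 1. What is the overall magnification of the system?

f₁ = −16.4 cm (diverging).
Lens 1: 1/d_i1 = 1/(-16.4) − 1/(23.0) = -0.1045, so d_i1 = -9.574 cm; m₁ = −d_i1/d_o1 = +0.4163.
d_o2 = 34.3 − (-9.574) = 43.87 cm.
Lens 2: 1/d_i2 = 1/(8.90) − 1/(43.87) = 0.08956, so d_i2 = 11.17 cm; m₂ = −d_i2/d_o2 = -0.2545.
m = m₁·m₂ = (+0.4163)(-0.2545) = -0.106.

m = -0.106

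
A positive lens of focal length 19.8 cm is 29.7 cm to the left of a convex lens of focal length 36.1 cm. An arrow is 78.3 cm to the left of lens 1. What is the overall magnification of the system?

Lens 1: 1/d_i1 = 1/(19.8) − 1/(78.3) = 0.03773, so d_i1 = 26.50 cm; m₁ = −d_i1/d_o1 = -0.3384.
d_o2 = 29.7 − (26.50) = 3.200 cm.
Lens 2: 1/d_i2 = 1/(36.1) − 1/(3.200) = -0.2848, so d_i2 = -3.511 cm; m₂ = −d_i2/d_o2 = +1.097.
m = m₁·m₂ = (-0.3384)(+1.097) = -0.371.

m = -0.371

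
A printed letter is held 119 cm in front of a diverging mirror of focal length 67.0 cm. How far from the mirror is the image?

42.9 cm

For a diverging mirror, f = -67.0 cm.
Mirror equation: 1/d_i = 1/f − 1/d_o = 1/(-67.00) − 1/(119) = -0.01493 − 0.008403 = -0.02333, so d_i = -42.9 cm.
The image is virtual, upright and reduced, behind the mirror.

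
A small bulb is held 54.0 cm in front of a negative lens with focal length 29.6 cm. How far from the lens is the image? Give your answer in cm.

For a negative lens, f = -29.6 cm.
Lens equation: 1/s_i = 1/f − 1/s_o = 1/(-29.60) − 1/(54.0) = -0.03378 − 0.01852 = -0.05230, so s_i = -19.1 cm.
The image is virtual, upright and reduced, on the same side as the object.

19.1 cm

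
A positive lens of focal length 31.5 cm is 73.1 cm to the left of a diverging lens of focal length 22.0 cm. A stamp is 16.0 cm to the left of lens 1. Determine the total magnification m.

m = +0.350

Lens 1: 1/d_i1 = 1/(31.5) − 1/(16.0) = -0.03075, so d_i1 = -32.52 cm; m₁ = −d_i1/d_o1 = +2.033.
d_o2 = 73.1 − (-32.52) = 105.6 cm.
f₂ = −22.0 cm (diverging).
Lens 2: 1/d_i2 = 1/(-22.0) − 1/(105.6) = -0.05492, so d_i2 = -18.21 cm; m₂ = −d_i2/d_o2 = +0.1724.
m = m₁·m₂ = (+2.033)(+0.1724) = +0.350.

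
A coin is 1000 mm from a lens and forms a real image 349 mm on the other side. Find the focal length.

f = 259 mm (converging)

Real image ⇒ d_i = +349 mm.
1/f = 1/d_o + 1/d_i = 1/(1000) + 1/(349) = 0.003865, so f = 259 mm.
Since f is positive, the lens is converging.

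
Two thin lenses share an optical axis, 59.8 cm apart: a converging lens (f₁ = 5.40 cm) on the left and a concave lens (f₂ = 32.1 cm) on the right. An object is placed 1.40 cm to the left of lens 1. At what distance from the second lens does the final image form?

21.1 cm

Lens 1: 1/d_i1 = 1/f₁ − 1/d_o1 = 1/(5.40) − 1/(1.40) = -0.5291, so d_i1 = -1.890 cm.
The intermediate image is 1.890 cm to the left of lens 1 (virtual), which is 59.8 − (-1.890) = 61.69 cm to the left of lens 2, so d_o2 = +61.69 cm.
Lens 2 is diverging, so f₂ = −32.1 cm.
Lens 2: 1/d_i2 = 1/f₂ − 1/d_o2 = 1/(-32.1) − 1/(61.69) = -0.04736, so d_i2 = -21.1 cm.
The final image is virtual, 21.1 cm to the left of lens 2 (overall magnification ≈ 0.46).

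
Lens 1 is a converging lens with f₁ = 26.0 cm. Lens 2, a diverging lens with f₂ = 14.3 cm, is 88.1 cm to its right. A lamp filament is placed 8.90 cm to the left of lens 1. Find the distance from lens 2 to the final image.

Lens 1: 1/d_i1 = 1/f₁ − 1/d_o1 = 1/(26.0) − 1/(8.90) = -0.07390, so d_i1 = -13.53 cm.
The intermediate image is 13.53 cm to the left of lens 1 (virtual), which is 88.1 − (-13.53) = 101.6 cm to the left of lens 2, so d_o2 = +101.6 cm.
Lens 2 is diverging, so f₂ = −14.3 cm.
Lens 2: 1/d_i2 = 1/f₂ − 1/d_o2 = 1/(-14.3) − 1/(101.6) = -0.07977, so d_i2 = -12.5 cm.
The final image is virtual, 12.5 cm to the left of lens 2 (overall magnification ≈ 0.19).

12.5 cm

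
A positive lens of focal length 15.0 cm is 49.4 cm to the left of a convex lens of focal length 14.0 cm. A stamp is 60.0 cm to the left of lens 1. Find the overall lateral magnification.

m = +0.303

Lens 1: 1/d_i1 = 1/(15.0) − 1/(60.0) = 0.05000, so d_i1 = 20.00 cm; m₁ = −d_i1/d_o1 = -0.3333.
d_o2 = 49.4 − (20.00) = 29.40 cm.
Lens 2: 1/d_i2 = 1/(14.0) − 1/(29.40) = 0.03741, so d_i2 = 26.73 cm; m₂ = −d_i2/d_o2 = -0.9091.
m = m₁·m₂ = (-0.3333)(-0.9091) = +0.303.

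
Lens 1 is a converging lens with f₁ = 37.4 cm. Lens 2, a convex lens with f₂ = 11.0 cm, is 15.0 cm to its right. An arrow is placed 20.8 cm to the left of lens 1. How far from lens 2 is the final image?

Lens 1: 1/d_i1 = 1/f₁ − 1/d_o1 = 1/(37.4) − 1/(20.8) = -0.02134, so d_i1 = -46.86 cm.
The intermediate image is 46.86 cm to the left of lens 1 (virtual), which is 15.0 − (-46.86) = 61.86 cm to the left of lens 2, so d_o2 = +61.86 cm.
Lens 2: 1/d_i2 = 1/f₂ − 1/d_o2 = 1/(11.0) − 1/(61.86) = 0.07474, so d_i2 = 13.4 cm.
The final image is real, 13.4 cm to the right of lens 2 (overall magnification ≈ -0.49).

13.4 cm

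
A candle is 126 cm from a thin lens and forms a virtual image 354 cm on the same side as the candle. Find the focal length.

f = 196 cm (converging)

Virtual image ⇒ d_i = −354 cm.
1/f = 1/d_o + 1/d_i = 1/(126) + 1/(-354) = 0.005112, so f = 196 cm.
Since f is positive, the thin lens is converging.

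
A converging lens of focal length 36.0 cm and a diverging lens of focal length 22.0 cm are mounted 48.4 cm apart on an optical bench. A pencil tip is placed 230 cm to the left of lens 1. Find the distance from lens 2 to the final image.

Lens 1: 1/d_i1 = 1/f₁ − 1/d_o1 = 1/(36.0) − 1/(230) = 0.02343, so d_i1 = 42.68 cm.
The intermediate image is 42.68 cm to the right of lens 1, which is 48.4 − (42.68) = 5.720 cm to the left of lens 2, so d_o2 = +5.720 cm.
Lens 2 is diverging, so f₂ = −22.0 cm.
Lens 2: 1/d_i2 = 1/f₂ − 1/d_o2 = 1/(-22.0) − 1/(5.720) = -0.2203, so d_i2 = -4.54 cm.
The final image is virtual, 4.54 cm to the left of lens 2 (overall magnification ≈ -0.15).

4.54 cm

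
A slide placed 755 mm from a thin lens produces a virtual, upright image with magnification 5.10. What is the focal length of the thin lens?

f = 939 mm (converging)

m = −d_i/d_o ⇒ d_i = −m·d_o = −(+5.10)·(755) = -3850 mm.
1/f = 1/d_o + 1/d_i = 1/(755) + 1/(-3850) = 0.001065, so f = 939 mm.
Since f is positive, the thin lens is converging.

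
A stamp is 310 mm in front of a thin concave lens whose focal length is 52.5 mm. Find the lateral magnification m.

m = +0.145

For a concave lens, f = -52.5 mm.
1/d_i = 1/f − 1/d_o = 1/(-52.50) − 1/(310) = -0.02227, so d_i = -44.90 mm.
m = −d_i/d_o = −(-44.90)/(310) = +0.145.
The image is virtual, upright and reduced, on the same side as the object.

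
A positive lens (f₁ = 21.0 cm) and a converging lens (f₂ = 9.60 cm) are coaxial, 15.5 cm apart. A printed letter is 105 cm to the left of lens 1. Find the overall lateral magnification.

m = -0.118

Lens 1: 1/d_i1 = 1/(21.0) − 1/(105) = 0.03810, so d_i1 = 26.25 cm; m₁ = −d_i1/d_o1 = -0.2500.
d_o2 = 15.5 − (26.25) = -10.75 cm (virtual object).
Lens 2: 1/d_i2 = 1/(9.60) − 1/(-10.75) = 0.1972, so d_i2 = 5.071 cm; m₂ = −d_i2/d_o2 = +0.4717.
m = m₁·m₂ = (-0.2500)(+0.4717) = -0.118.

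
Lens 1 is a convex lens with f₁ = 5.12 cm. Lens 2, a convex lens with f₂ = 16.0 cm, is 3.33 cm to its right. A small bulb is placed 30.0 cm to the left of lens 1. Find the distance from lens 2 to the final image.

Lens 1: 1/d_i1 = 1/f₁ − 1/d_o1 = 1/(5.12) − 1/(30.0) = 0.1620, so d_i1 = 6.174 cm.
The intermediate image is 6.174 cm to the right of lens 1, which lies 2.844 cm to the right of lens 2 — a virtual object — so d_o2 = −2.844 cm.
Lens 2: 1/d_i2 = 1/f₂ − 1/d_o2 = 1/(16.0) − 1/(-2.844) = 0.4141, so d_i2 = 2.41 cm.
The final image is real, 2.41 cm to the right of lens 2 (overall magnification ≈ -0.17).

2.41 cm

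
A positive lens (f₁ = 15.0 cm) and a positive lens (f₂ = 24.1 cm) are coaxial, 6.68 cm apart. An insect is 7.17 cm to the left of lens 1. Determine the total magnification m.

Lens 1: 1/d_i1 = 1/(15.0) − 1/(7.17) = -0.07280, so d_i1 = -13.74 cm; m₁ = −d_i1/d_o1 = +1.916.
d_o2 = 6.68 − (-13.74) = 20.42 cm.
Lens 2: 1/d_i2 = 1/(24.1) − 1/(20.42) = -0.007478, so d_i2 = -133.7 cm; m₂ = −d_i2/d_o2 = +6.549.
m = m₁·m₂ = (+1.916)(+6.549) = +12.5.

m = +12.5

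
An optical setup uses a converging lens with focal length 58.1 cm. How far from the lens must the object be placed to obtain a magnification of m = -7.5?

m = −d_i/d_o ⇒ d_i = −m·d_o.
1/f = 1/d_o + 1/d_i = 1/d_o − 1/(m·d_o) = (1 − 1/m)/d_o, so d_o = f(1 − 1/m) = (58.10)(1 − 1/(-7.5)) = 65.8 cm.

65.8 cm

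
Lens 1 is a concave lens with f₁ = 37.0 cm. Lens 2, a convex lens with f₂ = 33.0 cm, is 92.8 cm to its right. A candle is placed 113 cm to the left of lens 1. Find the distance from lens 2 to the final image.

45.4 cm

Lens 1 is diverging, so f₁ = −37.0 cm.
Lens 1: 1/d_i1 = 1/f₁ − 1/d_o1 = 1/(-37.0) − 1/(113) = -0.03588, so d_i1 = -27.87 cm.
The intermediate image is 27.87 cm to the left of lens 1 (virtual), which is 92.8 − (-27.87) = 120.7 cm to the left of lens 2, so d_o2 = +120.7 cm.
Lens 2: 1/d_i2 = 1/f₂ − 1/d_o2 = 1/(33.0) − 1/(120.7) = 0.02202, so d_i2 = 45.4 cm.
The final image is real, 45.4 cm to the right of lens 2 (overall magnification ≈ -0.093).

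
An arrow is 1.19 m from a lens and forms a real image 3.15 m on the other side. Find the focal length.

Real image ⇒ d_i = +3.15 m.
1/f = 1/d_o + 1/d_i = 1/(1.19) + 1/(3.15) = 1.158, so f = 0.864 m.
Since f is positive, the lens is converging.

f = 0.864 m (converging)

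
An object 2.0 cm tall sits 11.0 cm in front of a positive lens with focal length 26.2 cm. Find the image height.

1/d_i = 1/f − 1/d_o = 1/(26.20) − 1/(11.0) = -0.05274, so d_i = -18.96 cm.
m = −d_i/d_o = +1.724.
|h_i| = |m|·h_o = 1.724 × 2.0 = 3.45 cm. The image is virtual, upright and enlarged, on the same side as the object.

3.45 cm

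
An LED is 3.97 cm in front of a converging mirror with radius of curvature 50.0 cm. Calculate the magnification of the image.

f = R/2 = 50.0/2 = 25.00 cm.
1/d_i = 1/f − 1/d_o = 1/(25.00) − 1/(3.97) = -0.2119, so d_i = -4.719 cm.
m = −d_i/d_o = −(-4.719)/(3.97) = +1.19.
The image is virtual, upright and enlarged, behind the mirror.

m = +1.19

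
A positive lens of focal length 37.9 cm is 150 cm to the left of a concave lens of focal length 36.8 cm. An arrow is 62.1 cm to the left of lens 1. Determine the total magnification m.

Lens 1: 1/d_i1 = 1/(37.9) − 1/(62.1) = 0.01028, so d_i1 = 97.26 cm; m₁ = −d_i1/d_o1 = -1.566.
d_o2 = 150 − (97.26) = 52.74 cm.
f₂ = −36.8 cm (diverging).
Lens 2: 1/d_i2 = 1/(-36.8) − 1/(52.74) = -0.04613, so d_i2 = -21.68 cm; m₂ = −d_i2/d_o2 = +0.4110.
m = m₁·m₂ = (-1.566)(+0.4110) = -0.644.

m = -0.644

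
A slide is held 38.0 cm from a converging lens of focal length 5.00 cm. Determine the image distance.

Thin-lens equation: 1/s_i = 1/f − 1/s_o = 1/(5.000) − 1/(38.0) = 0.2000 − 0.02632 = 0.1737, so s_i = 5.76 cm.
The image is real, inverted and reduced, on the far side of the lens.

5.76 cm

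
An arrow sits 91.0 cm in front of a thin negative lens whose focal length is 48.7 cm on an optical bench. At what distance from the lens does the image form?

For a negative lens, f = -48.7 cm.
Lens equation: 1/q = 1/f − 1/p = 1/(-48.70) − 1/(91.0) = -0.02053 − 0.01099 = -0.03152, so q = -31.7 cm.
The image is virtual, upright and reduced, on the same side as the object.

31.7 cm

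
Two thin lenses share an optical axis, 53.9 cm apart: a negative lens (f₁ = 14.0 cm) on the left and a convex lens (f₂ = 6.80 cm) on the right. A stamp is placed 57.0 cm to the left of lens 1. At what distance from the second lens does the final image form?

Lens 1 is diverging, so f₁ = −14.0 cm.
Lens 1: 1/d_i1 = 1/f₁ − 1/d_o1 = 1/(-14.0) − 1/(57.0) = -0.08897, so d_i1 = -11.24 cm.
The intermediate image is 11.24 cm to the left of lens 1 (virtual), which is 53.9 − (-11.24) = 65.14 cm to the left of lens 2, so d_o2 = +65.14 cm.
Lens 2: 1/d_i2 = 1/f₂ − 1/d_o2 = 1/(6.80) − 1/(65.14) = 0.1317, so d_i2 = 7.59 cm.
The final image is real, 7.59 cm to the right of lens 2 (overall magnification ≈ -0.023).

7.59 cm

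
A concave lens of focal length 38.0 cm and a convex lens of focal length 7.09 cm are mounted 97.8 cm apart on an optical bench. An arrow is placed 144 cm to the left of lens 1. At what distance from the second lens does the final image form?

Lens 1 is diverging, so f₁ = −38.0 cm.
Lens 1: 1/d_i1 = 1/f₁ − 1/d_o1 = 1/(-38.0) − 1/(144) = -0.03326, so d_i1 = -30.07 cm.
The intermediate image is 30.07 cm to the left of lens 1 (virtual), which is 97.8 − (-30.07) = 127.9 cm to the left of lens 2, so d_o2 = +127.9 cm.
Lens 2: 1/d_i2 = 1/f₂ − 1/d_o2 = 1/(7.09) − 1/(127.9) = 0.1332, so d_i2 = 7.51 cm.
The final image is real, 7.51 cm to the right of lens 2 (overall magnification ≈ -0.012).

7.51 cm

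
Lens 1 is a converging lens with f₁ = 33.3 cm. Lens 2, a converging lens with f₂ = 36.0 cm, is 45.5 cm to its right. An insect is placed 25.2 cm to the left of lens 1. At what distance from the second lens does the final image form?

47.5 cm

Lens 1: 1/d_i1 = 1/f₁ − 1/d_o1 = 1/(33.3) − 1/(25.2) = -0.009653, so d_i1 = -103.6 cm.
The intermediate image is 103.6 cm to the left of lens 1 (virtual), which is 45.5 − (-103.6) = 149.1 cm to the left of lens 2, so d_o2 = +149.1 cm.
Lens 2: 1/d_i2 = 1/f₂ − 1/d_o2 = 1/(36.0) − 1/(149.1) = 0.02107, so d_i2 = 47.5 cm.
The final image is real, 47.5 cm to the right of lens 2 (overall magnification ≈ -1.3).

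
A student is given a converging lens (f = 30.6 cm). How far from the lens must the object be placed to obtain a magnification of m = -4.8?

m = −d_i/d_o ⇒ d_i = −m·d_o.
1/f = 1/d_o + 1/d_i = 1/d_o − 1/(m·d_o) = (1 − 1/m)/d_o, so d_o = f(1 − 1/m) = (30.60)(1 − 1/(-4.8)) = 37.0 cm.

37.0 cm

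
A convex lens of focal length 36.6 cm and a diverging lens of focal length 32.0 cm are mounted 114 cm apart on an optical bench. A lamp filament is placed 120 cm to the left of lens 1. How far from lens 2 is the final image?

21.0 cm

Lens 1: 1/d_i1 = 1/f₁ − 1/d_o1 = 1/(36.6) − 1/(120) = 0.01899, so d_i1 = 52.66 cm.
The intermediate image is 52.66 cm to the right of lens 1, which is 114 − (52.66) = 61.34 cm to the left of lens 2, so d_o2 = +61.34 cm.
Lens 2 is diverging, so f₂ = −32.0 cm.
Lens 2: 1/d_i2 = 1/f₂ − 1/d_o2 = 1/(-32.0) − 1/(61.34) = -0.04755, so d_i2 = -21.0 cm.
The final image is virtual, 21.0 cm to the left of lens 2 (overall magnification ≈ -0.15).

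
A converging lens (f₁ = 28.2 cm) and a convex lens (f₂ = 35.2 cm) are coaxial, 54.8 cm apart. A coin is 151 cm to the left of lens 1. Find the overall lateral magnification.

m = -0.536

Lens 1: 1/d_i1 = 1/(28.2) − 1/(151) = 0.02884, so d_i1 = 34.68 cm; m₁ = −d_i1/d_o1 = -0.2297.
d_o2 = 54.8 − (34.68) = 20.12 cm.
Lens 2: 1/d_i2 = 1/(35.2) − 1/(20.12) = -0.02129, so d_i2 = -46.96 cm; m₂ = −d_i2/d_o2 = +2.334.
m = m₁·m₂ = (-0.2297)(+2.334) = -0.536.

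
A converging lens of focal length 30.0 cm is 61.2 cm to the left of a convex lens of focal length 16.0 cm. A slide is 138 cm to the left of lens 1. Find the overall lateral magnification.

m = +0.647

Lens 1: 1/d_i1 = 1/(30.0) − 1/(138) = 0.02609, so d_i1 = 38.33 cm; m₁ = −d_i1/d_o1 = -0.2778.
d_o2 = 61.2 − (38.33) = 22.87 cm.
Lens 2: 1/d_i2 = 1/(16.0) − 1/(22.87) = 0.01877, so d_i2 = 53.26 cm; m₂ = −d_i2/d_o2 = -2.329.
m = m₁·m₂ = (-0.2778)(-2.329) = +0.647.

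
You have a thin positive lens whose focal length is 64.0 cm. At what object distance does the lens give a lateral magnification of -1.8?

m = −d_i/d_o ⇒ d_i = −m·d_o.
1/f = 1/d_o + 1/d_i = 1/d_o − 1/(m·d_o) = (1 − 1/m)/d_o, so d_o = f(1 − 1/m) = (64.00)(1 − 1/(-1.8)) = 99.6 cm.

99.6 cm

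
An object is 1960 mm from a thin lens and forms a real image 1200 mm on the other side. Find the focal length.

f = 744 mm (converging)

Real image ⇒ d_i = +1200 mm.
1/f = 1/d_o + 1/d_i = 1/(1960) + 1/(1200) = 0.001344, so f = 744 mm.
Since f is positive, the thin lens is converging.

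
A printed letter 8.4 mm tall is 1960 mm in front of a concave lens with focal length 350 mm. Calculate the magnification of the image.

m = +0.152

For a concave lens, f = -350 mm.
1/d_i = 1/f − 1/d_o = 1/(-350.0) − 1/(1960) = -0.003367, so d_i = -297.0 mm.
m = −d_i/d_o = −(-297.0)/(1960) = +0.152.
The image is virtual, upright and reduced, on the same side as the object.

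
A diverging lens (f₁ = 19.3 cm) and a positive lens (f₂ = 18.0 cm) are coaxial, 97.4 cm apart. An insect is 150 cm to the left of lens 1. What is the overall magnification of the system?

m = -0.0213

f₁ = −19.3 cm (diverging).
Lens 1: 1/d_i1 = 1/(-19.3) − 1/(150) = -0.05848, so d_i1 = -17.10 cm; m₁ = −d_i1/d_o1 = +0.1140.
d_o2 = 97.4 − (-17.10) = 114.5 cm.
Lens 2: 1/d_i2 = 1/(18.0) − 1/(114.5) = 0.04682, so d_i2 = 21.36 cm; m₂ = −d_i2/d_o2 = -0.1865.
m = m₁·m₂ = (+0.1140)(-0.1865) = -0.0213.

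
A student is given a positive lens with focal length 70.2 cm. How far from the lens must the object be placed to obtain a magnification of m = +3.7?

51.2 cm

m = −d_i/d_o ⇒ d_i = −m·d_o.
1/f = 1/d_o + 1/d_i = 1/d_o − 1/(m·d_o) = (1 − 1/m)/d_o, so d_o = f(1 − 1/m) = (70.20)(1 − 1/(+3.7)) = 51.2 cm.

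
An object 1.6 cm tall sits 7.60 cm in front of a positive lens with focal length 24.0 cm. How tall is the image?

2.34 cm

1/d_i = 1/f − 1/d_o = 1/(24.00) − 1/(7.60) = -0.08991, so d_i = -11.12 cm.
m = −d_i/d_o = +1.463.
|h_i| = |m|·h_o = 1.463 × 1.6 = 2.34 cm. The image is virtual, upright and enlarged, on the same side as the object.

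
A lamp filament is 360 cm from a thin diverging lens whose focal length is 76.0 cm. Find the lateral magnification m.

m = +0.174

For a diverging lens, f = -76.0 cm.
1/d_i = 1/f − 1/d_o = 1/(-76.00) − 1/(360) = -0.01594, so d_i = -62.75 cm.
m = −d_i/d_o = −(-62.75)/(360) = +0.174.
The image is virtual, upright and reduced, on the same side as the object.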